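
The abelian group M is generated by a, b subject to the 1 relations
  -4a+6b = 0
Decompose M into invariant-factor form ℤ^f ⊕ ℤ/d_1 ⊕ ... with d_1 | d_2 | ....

Answer: M ≅ ℤ^1 ⊕ ℤ/2

Derivation:
rank_ℚ(R)=1; free=2−1=1
SNF(R) diag = [2] → torsion [2]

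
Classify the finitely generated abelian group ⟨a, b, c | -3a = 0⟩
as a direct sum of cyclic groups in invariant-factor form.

Answer: M ≅ ℤ^2 ⊕ ℤ/3

Derivation:
rank_ℚ(R)=1; free=3−1=2
SNF(R) diag = [3] → torsion [3]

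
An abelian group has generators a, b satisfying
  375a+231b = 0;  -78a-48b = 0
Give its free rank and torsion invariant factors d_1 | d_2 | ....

Answer: M ≅ ℤ/3 ⊕ ℤ/6

Derivation:
rank_ℚ(R)=2; free=2−2=0
SNF(R) diag = [3, 6] → torsion [3, 6]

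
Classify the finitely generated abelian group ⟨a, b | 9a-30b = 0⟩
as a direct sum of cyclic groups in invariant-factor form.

rank_ℚ(R)=1; free=2−1=1
SNF(R) diag = [3] → torsion [3]

Answer: M ≅ ℤ^1 ⊕ ℤ/3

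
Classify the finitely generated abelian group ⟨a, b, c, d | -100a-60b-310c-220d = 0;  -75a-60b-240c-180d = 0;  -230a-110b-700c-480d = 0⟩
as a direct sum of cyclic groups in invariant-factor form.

rank_ℚ(R)=3; free=4−3=1
SNF(R) diag = [5, 10, 30] → torsion [5, 10, 30]

Answer: M ≅ ℤ^1 ⊕ ℤ/5 ⊕ ℤ/10 ⊕ ℤ/30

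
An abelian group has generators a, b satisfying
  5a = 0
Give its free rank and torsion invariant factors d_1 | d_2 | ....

Answer: M ≅ ℤ^1 ⊕ ℤ/5

Derivation:
rank_ℚ(R)=1; free=2−1=1
SNF(R) diag = [5] → torsion [5]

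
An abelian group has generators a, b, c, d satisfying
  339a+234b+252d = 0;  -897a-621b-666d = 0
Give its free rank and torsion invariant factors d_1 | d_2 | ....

rank_ℚ(R)=2; free=4−2=2
SNF(R) diag = [3, 9] → torsion [3, 9]

Answer: M ≅ ℤ^2 ⊕ ℤ/3 ⊕ ℤ/9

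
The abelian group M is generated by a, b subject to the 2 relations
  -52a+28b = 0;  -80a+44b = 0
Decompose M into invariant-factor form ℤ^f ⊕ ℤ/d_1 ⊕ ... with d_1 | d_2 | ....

rank_ℚ(R)=2; free=2−2=0
SNF(R) diag = [4, 12] → torsion [4, 12]

Answer: M ≅ ℤ/4 ⊕ ℤ/12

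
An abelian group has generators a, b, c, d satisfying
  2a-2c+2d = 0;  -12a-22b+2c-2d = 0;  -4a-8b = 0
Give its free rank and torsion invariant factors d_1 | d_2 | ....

Answer: M ≅ ℤ^1 ⊕ ℤ/2 ⊕ ℤ/2 ⊕ ℤ/4

Derivation:
rank_ℚ(R)=3; free=4−3=1
SNF(R) diag = [2, 2, 4] → torsion [2, 2, 4]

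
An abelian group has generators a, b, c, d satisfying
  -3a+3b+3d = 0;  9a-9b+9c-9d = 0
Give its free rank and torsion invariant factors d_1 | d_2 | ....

rank_ℚ(R)=2; free=4−2=2
SNF(R) diag = [3, 9] → torsion [3, 9]

Answer: M ≅ ℤ^2 ⊕ ℤ/3 ⊕ ℤ/9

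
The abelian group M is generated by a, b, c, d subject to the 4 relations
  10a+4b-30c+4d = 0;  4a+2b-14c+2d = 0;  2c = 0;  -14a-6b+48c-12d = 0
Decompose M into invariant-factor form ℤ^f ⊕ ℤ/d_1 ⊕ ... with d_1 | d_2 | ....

Answer: M ≅ ℤ/2 ⊕ ℤ/2 ⊕ ℤ/2 ⊕ ℤ/6

Derivation:
rank_ℚ(R)=4; free=4−4=0
SNF(R) diag = [2, 2, 2, 6] → torsion [2, 2, 2, 6]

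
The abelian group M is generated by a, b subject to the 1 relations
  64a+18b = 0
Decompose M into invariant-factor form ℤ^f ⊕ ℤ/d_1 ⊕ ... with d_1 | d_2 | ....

Answer: M ≅ ℤ^1 ⊕ ℤ/2

Derivation:
rank_ℚ(R)=1; free=2−1=1
SNF(R) diag = [2] → torsion [2]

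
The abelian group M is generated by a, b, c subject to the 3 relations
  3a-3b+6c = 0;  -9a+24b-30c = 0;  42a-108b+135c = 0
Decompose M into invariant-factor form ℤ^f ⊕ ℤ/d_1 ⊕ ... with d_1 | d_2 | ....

rank_ℚ(R)=3; free=3−3=0
SNF(R) diag = [3, 3, 9] → torsion [3, 3, 9]

Answer: M ≅ ℤ/3 ⊕ ℤ/3 ⊕ ℤ/9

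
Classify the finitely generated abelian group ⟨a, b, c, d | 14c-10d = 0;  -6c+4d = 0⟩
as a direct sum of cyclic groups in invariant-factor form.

rank_ℚ(R)=2; free=4−2=2
SNF(R) diag = [2, 2] → torsion [2, 2]

Answer: M ≅ ℤ^2 ⊕ ℤ/2 ⊕ ℤ/2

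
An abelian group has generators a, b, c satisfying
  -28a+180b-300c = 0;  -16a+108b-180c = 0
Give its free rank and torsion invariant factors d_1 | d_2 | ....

rank_ℚ(R)=2; free=3−2=1
SNF(R) diag = [4, 12] → torsion [4, 12]

Answer: M ≅ ℤ^1 ⊕ ℤ/4 ⊕ ℤ/12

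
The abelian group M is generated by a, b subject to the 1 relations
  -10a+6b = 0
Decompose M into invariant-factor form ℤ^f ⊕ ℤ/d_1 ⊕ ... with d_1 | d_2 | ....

rank_ℚ(R)=1; free=2−1=1
SNF(R) diag = [2] → torsion [2]

Answer: M ≅ ℤ^1 ⊕ ℤ/2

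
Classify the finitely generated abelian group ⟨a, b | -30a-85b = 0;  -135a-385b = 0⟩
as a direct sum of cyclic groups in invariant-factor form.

rank_ℚ(R)=2; free=2−2=0
SNF(R) diag = [5, 15] → torsion [5, 15]

Answer: M ≅ ℤ/5 ⊕ ℤ/15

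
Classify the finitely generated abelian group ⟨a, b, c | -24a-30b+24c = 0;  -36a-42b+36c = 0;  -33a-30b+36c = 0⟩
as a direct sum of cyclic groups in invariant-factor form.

Answer: M ≅ ℤ/3 ⊕ ℤ/6 ⊕ ℤ/12

Derivation:
rank_ℚ(R)=3; free=3−3=0
SNF(R) diag = [3, 6, 12] → torsion [3, 6, 12]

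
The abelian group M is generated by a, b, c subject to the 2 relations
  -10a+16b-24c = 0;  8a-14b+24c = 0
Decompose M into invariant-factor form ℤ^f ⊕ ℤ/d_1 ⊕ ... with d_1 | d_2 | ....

rank_ℚ(R)=2; free=3−2=1
SNF(R) diag = [2, 6] → torsion [2, 6]

Answer: M ≅ ℤ^1 ⊕ ℤ/2 ⊕ ℤ/6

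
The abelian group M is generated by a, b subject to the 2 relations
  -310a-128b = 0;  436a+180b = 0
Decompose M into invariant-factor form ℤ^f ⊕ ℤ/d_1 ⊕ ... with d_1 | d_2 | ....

Answer: M ≅ ℤ/2 ⊕ ℤ/4

Derivation:
rank_ℚ(R)=2; free=2−2=0
SNF(R) diag = [2, 4] → torsion [2, 4]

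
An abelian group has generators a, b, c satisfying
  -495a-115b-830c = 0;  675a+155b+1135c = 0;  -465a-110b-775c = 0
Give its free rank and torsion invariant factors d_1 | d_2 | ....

rank_ℚ(R)=3; free=3−3=0
SNF(R) diag = [5, 15, 15] → torsion [5, 15, 15]

Answer: M ≅ ℤ/5 ⊕ ℤ/15 ⊕ ℤ/15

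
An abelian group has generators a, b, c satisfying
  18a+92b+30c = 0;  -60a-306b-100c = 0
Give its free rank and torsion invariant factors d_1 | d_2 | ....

Answer: M ≅ ℤ^1 ⊕ ℤ/2 ⊕ ℤ/2

Derivation:
rank_ℚ(R)=2; free=3−2=1
SNF(R) diag = [2, 2] → torsion [2, 2]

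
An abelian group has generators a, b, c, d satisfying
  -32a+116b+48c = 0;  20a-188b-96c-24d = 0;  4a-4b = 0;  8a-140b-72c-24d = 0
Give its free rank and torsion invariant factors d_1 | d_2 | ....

rank_ℚ(R)=4; free=4−4=0
SNF(R) diag = [4, 12, 24, 24] → torsion [4, 12, 24, 24]

Answer: M ≅ ℤ/4 ⊕ ℤ/12 ⊕ ℤ/24 ⊕ ℤ/24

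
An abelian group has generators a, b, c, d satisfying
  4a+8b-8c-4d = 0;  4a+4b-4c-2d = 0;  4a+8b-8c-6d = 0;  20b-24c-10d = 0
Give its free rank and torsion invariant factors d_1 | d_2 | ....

Answer: M ≅ ℤ/2 ⊕ ℤ/4 ⊕ ℤ/4 ⊕ ℤ/4

Derivation:
rank_ℚ(R)=4; free=4−4=0
SNF(R) diag = [2, 4, 4, 4] → torsion [2, 4, 4, 4]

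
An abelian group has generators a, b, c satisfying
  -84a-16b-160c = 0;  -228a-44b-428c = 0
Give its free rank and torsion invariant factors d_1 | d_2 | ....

rank_ℚ(R)=2; free=3−2=1
SNF(R) diag = [4, 12] → torsion [4, 12]

Answer: M ≅ ℤ^1 ⊕ ℤ/4 ⊕ ℤ/12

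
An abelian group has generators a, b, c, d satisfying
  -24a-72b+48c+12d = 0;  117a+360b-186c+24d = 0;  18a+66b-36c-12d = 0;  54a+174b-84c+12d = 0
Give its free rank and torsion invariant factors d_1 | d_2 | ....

Answer: M ≅ ℤ/3 ⊕ ℤ/6 ⊕ ℤ/12 ⊕ ℤ/24

Derivation:
rank_ℚ(R)=4; free=4−4=0
SNF(R) diag = [3, 6, 12, 24] → torsion [3, 6, 12, 24]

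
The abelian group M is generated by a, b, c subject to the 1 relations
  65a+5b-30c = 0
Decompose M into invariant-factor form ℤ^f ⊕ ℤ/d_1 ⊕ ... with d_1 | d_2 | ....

rank_ℚ(R)=1; free=3−1=2
SNF(R) diag = [5] → torsion [5]

Answer: M ≅ ℤ^2 ⊕ ℤ/5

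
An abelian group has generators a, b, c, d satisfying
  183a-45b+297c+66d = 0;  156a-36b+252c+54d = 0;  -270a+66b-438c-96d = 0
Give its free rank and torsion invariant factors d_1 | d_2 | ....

Answer: M ≅ ℤ^1 ⊕ ℤ/3 ⊕ ℤ/6 ⊕ ℤ/12

Derivation:
rank_ℚ(R)=3; free=4−3=1
SNF(R) diag = [3, 6, 12] → torsion [3, 6, 12]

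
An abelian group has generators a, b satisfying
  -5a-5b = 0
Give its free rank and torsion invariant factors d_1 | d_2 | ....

rank_ℚ(R)=1; free=2−1=1
SNF(R) diag = [5] → torsion [5]

Answer: M ≅ ℤ^1 ⊕ ℤ/5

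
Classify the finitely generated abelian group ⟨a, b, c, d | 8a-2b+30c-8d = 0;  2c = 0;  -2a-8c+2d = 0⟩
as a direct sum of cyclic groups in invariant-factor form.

Answer: M ≅ ℤ^1 ⊕ ℤ/2 ⊕ ℤ/2 ⊕ ℤ/2

Derivation:
rank_ℚ(R)=3; free=4−3=1
SNF(R) diag = [2, 2, 2] → torsion [2, 2, 2]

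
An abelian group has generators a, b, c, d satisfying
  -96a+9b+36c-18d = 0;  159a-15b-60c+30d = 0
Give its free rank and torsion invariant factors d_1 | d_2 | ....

rank_ℚ(R)=2; free=4−2=2
SNF(R) diag = [3, 3] → torsion [3, 3]

Answer: M ≅ ℤ^2 ⊕ ℤ/3 ⊕ ℤ/3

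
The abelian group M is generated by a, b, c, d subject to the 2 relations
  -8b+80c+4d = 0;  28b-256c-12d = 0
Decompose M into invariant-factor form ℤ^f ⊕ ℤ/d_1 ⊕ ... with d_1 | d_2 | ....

rank_ℚ(R)=2; free=4−2=2
SNF(R) diag = [4, 4] → torsion [4, 4]

Answer: M ≅ ℤ^2 ⊕ ℤ/4 ⊕ ℤ/4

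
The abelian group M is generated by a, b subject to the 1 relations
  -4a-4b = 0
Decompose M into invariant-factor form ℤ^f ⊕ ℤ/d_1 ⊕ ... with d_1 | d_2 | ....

rank_ℚ(R)=1; free=2−1=1
SNF(R) diag = [4] → torsion [4]

Answer: M ≅ ℤ^1 ⊕ ℤ/4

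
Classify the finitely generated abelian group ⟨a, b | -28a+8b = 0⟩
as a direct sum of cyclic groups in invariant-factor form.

Answer: M ≅ ℤ^1 ⊕ ℤ/4

Derivation:
rank_ℚ(R)=1; free=2−1=1
SNF(R) diag = [4] → torsion [4]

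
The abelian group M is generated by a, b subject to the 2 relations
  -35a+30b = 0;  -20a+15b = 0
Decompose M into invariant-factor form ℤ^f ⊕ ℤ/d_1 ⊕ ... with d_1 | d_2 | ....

rank_ℚ(R)=2; free=2−2=0
SNF(R) diag = [5, 15] → torsion [5, 15]

Answer: M ≅ ℤ/5 ⊕ ℤ/15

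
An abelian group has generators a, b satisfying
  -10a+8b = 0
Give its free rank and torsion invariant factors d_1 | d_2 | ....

rank_ℚ(R)=1; free=2−1=1
SNF(R) diag = [2] → torsion [2]

Answer: M ≅ ℤ^1 ⊕ ℤ/2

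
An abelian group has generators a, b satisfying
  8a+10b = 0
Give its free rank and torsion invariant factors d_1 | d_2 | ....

rank_ℚ(R)=1; free=2−1=1
SNF(R) diag = [2] → torsion [2]

Answer: M ≅ ℤ^1 ⊕ ℤ/2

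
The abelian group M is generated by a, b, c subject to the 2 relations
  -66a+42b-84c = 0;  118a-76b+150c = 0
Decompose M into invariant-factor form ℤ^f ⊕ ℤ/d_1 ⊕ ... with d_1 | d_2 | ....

Answer: M ≅ ℤ^1 ⊕ ℤ/2 ⊕ ℤ/6

Derivation:
rank_ℚ(R)=2; free=3−2=1
SNF(R) diag = [2, 6] → torsion [2, 6]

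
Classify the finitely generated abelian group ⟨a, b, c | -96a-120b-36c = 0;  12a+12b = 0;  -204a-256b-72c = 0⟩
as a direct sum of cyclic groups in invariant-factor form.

rank_ℚ(R)=3; free=3−3=0
SNF(R) diag = [4, 12, 36] → torsion [4, 12, 36]

Answer: M ≅ ℤ/4 ⊕ ℤ/12 ⊕ ℤ/36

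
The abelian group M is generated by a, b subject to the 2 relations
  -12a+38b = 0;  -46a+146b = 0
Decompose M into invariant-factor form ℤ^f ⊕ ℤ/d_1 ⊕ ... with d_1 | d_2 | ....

Answer: M ≅ ℤ/2 ⊕ ℤ/2

Derivation:
rank_ℚ(R)=2; free=2−2=0
SNF(R) diag = [2, 2] → torsion [2, 2]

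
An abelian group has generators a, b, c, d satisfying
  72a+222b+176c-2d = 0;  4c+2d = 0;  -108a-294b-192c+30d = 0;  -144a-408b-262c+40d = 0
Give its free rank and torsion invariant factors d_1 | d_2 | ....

rank_ℚ(R)=4; free=4−4=0
SNF(R) diag = [2, 6, 18, 36] → torsion [2, 6, 18, 36]

Answer: M ≅ ℤ/2 ⊕ ℤ/6 ⊕ ℤ/18 ⊕ ℤ/36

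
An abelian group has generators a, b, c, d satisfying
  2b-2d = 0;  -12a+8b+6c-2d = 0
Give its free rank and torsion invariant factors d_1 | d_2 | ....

rank_ℚ(R)=2; free=4−2=2
SNF(R) diag = [2, 6] → torsion [2, 6]

Answer: M ≅ ℤ^2 ⊕ ℤ/2 ⊕ ℤ/6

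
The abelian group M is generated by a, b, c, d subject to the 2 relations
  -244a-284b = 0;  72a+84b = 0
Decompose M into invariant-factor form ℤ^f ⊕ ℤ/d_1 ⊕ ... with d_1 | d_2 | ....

rank_ℚ(R)=2; free=4−2=2
SNF(R) diag = [4, 12] → torsion [4, 12]

Answer: M ≅ ℤ^2 ⊕ ℤ/4 ⊕ ℤ/12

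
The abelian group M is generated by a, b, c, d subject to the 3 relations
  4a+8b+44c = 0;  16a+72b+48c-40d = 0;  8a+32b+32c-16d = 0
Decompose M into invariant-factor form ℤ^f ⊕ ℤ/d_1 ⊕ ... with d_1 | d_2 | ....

Answer: M ≅ ℤ^1 ⊕ ℤ/4 ⊕ ℤ/8 ⊕ ℤ/24

Derivation:
rank_ℚ(R)=3; free=4−3=1
SNF(R) diag = [4, 8, 24] → torsion [4, 8, 24]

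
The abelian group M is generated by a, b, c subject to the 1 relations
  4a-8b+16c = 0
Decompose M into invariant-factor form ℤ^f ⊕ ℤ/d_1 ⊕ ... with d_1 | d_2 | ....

Answer: M ≅ ℤ^2 ⊕ ℤ/4

Derivation:
rank_ℚ(R)=1; free=3−1=2
SNF(R) diag = [4] → torsion [4]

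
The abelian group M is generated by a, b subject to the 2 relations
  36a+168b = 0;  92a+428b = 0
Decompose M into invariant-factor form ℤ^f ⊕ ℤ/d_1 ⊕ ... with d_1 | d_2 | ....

rank_ℚ(R)=2; free=2−2=0
SNF(R) diag = [4, 12] → torsion [4, 12]

Answer: M ≅ ℤ/4 ⊕ ℤ/12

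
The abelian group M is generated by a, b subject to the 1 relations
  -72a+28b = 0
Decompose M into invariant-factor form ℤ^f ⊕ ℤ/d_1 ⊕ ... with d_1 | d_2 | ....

rank_ℚ(R)=1; free=2−1=1
SNF(R) diag = [4] → torsion [4]

Answer: M ≅ ℤ^1 ⊕ ℤ/4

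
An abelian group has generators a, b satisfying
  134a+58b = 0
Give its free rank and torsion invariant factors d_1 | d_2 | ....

Answer: M ≅ ℤ^1 ⊕ ℤ/2

Derivation:
rank_ℚ(R)=1; free=2−1=1
SNF(R) diag = [2] → torsion [2]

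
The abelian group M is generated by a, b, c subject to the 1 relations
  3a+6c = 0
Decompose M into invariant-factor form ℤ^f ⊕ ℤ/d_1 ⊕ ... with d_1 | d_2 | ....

Answer: M ≅ ℤ^2 ⊕ ℤ/3

Derivation:
rank_ℚ(R)=1; free=3−1=2
SNF(R) diag = [3] → torsion [3]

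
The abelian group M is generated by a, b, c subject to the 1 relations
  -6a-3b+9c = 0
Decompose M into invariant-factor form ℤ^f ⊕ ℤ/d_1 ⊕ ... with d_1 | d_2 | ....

Answer: M ≅ ℤ^2 ⊕ ℤ/3

Derivation:
rank_ℚ(R)=1; free=3−1=2
SNF(R) diag = [3] → torsion [3]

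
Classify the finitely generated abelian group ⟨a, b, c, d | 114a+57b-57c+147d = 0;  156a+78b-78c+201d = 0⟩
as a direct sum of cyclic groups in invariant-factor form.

rank_ℚ(R)=2; free=4−2=2
SNF(R) diag = [3, 3] → torsion [3, 3]

Answer: M ≅ ℤ^2 ⊕ ℤ/3 ⊕ ℤ/3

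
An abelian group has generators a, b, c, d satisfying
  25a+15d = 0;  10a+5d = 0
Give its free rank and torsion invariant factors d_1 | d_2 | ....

Answer: M ≅ ℤ^2 ⊕ ℤ/5 ⊕ ℤ/5

Derivation:
rank_ℚ(R)=2; free=4−2=2
SNF(R) diag = [5, 5] → torsion [5, 5]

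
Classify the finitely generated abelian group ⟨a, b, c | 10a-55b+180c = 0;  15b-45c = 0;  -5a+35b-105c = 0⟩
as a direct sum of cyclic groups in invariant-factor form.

Answer: M ≅ ℤ/5 ⊕ ℤ/15 ⊕ ℤ/15

Derivation:
rank_ℚ(R)=3; free=3−3=0
SNF(R) diag = [5, 15, 15] → torsion [5, 15, 15]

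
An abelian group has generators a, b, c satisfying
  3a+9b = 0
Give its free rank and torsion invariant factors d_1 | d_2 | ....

rank_ℚ(R)=1; free=3−1=2
SNF(R) diag = [3] → torsion [3]

Answer: M ≅ ℤ^2 ⊕ ℤ/3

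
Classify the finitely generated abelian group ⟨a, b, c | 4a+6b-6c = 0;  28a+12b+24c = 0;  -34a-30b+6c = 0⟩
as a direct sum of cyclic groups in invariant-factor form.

Answer: M ≅ ℤ/2 ⊕ ℤ/6 ⊕ ℤ/12

Derivation:
rank_ℚ(R)=3; free=3−3=0
SNF(R) diag = [2, 6, 12] → torsion [2, 6, 12]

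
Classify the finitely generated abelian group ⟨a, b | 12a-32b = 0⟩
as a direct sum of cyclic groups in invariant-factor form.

rank_ℚ(R)=1; free=2−1=1
SNF(R) diag = [4] → torsion [4]

Answer: M ≅ ℤ^1 ⊕ ℤ/4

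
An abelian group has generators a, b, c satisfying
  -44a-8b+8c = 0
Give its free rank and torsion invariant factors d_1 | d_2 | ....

rank_ℚ(R)=1; free=3−1=2
SNF(R) diag = [4] → torsion [4]

Answer: M ≅ ℤ^2 ⊕ ℤ/4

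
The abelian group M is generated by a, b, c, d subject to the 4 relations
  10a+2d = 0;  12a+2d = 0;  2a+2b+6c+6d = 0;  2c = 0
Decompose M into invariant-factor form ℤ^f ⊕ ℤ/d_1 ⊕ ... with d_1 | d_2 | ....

Answer: M ≅ ℤ/2 ⊕ ℤ/2 ⊕ ℤ/2 ⊕ ℤ/2

Derivation:
rank_ℚ(R)=4; free=4−4=0
SNF(R) diag = [2, 2, 2, 2] → torsion [2, 2, 2, 2]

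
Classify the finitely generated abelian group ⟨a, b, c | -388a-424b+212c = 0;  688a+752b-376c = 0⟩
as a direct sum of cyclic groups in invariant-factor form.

rank_ℚ(R)=2; free=3−2=1
SNF(R) diag = [4, 8] → torsion [4, 8]

Answer: M ≅ ℤ^1 ⊕ ℤ/4 ⊕ ℤ/8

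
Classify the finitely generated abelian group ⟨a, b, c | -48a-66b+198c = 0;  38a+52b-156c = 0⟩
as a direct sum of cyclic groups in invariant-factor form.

rank_ℚ(R)=2; free=3−2=1
SNF(R) diag = [2, 6] → torsion [2, 6]

Answer: M ≅ ℤ^1 ⊕ ℤ/2 ⊕ ℤ/6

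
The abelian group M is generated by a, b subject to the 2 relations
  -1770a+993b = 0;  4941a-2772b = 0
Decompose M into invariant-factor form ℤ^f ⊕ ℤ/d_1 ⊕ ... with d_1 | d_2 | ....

Answer: M ≅ ℤ/3 ⊕ ℤ/9

Derivation:
rank_ℚ(R)=2; free=2−2=0
SNF(R) diag = [3, 9] → torsion [3, 9]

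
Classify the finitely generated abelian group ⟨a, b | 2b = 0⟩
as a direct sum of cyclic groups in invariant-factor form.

Answer: M ≅ ℤ^1 ⊕ ℤ/2

Derivation:
rank_ℚ(R)=1; free=2−1=1
SNF(R) diag = [2] → torsion [2]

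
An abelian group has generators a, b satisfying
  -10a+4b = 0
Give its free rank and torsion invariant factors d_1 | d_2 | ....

Answer: M ≅ ℤ^1 ⊕ ℤ/2

Derivation:
rank_ℚ(R)=1; free=2−1=1
SNF(R) diag = [2] → torsion [2]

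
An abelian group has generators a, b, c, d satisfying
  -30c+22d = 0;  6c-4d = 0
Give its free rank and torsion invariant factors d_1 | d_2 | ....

Answer: M ≅ ℤ^2 ⊕ ℤ/2 ⊕ ℤ/6

Derivation:
rank_ℚ(R)=2; free=4−2=2
SNF(R) diag = [2, 6] → torsion [2, 6]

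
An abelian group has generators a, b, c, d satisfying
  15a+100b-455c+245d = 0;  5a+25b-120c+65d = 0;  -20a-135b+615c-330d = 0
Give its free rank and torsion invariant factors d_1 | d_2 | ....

Answer: M ≅ ℤ^1 ⊕ ℤ/5 ⊕ ℤ/5 ⊕ ℤ/10

Derivation:
rank_ℚ(R)=3; free=4−3=1
SNF(R) diag = [5, 5, 10] → torsion [5, 5, 10]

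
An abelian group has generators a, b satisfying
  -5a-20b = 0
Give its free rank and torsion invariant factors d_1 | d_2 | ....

Answer: M ≅ ℤ^1 ⊕ ℤ/5

Derivation:
rank_ℚ(R)=1; free=2−1=1
SNF(R) diag = [5] → torsion [5]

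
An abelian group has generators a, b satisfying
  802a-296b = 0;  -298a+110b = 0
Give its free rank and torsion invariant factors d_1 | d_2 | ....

Answer: M ≅ ℤ/2 ⊕ ℤ/6

Derivation:
rank_ℚ(R)=2; free=2−2=0
SNF(R) diag = [2, 6] → torsion [2, 6]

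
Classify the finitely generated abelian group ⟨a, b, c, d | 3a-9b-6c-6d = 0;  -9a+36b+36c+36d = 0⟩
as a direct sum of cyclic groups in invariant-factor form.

rank_ℚ(R)=2; free=4−2=2
SNF(R) diag = [3, 9] → torsion [3, 9]

Answer: M ≅ ℤ^2 ⊕ ℤ/3 ⊕ ℤ/9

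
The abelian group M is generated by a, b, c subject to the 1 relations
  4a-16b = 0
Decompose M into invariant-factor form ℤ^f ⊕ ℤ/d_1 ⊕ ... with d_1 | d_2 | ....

rank_ℚ(R)=1; free=3−1=2
SNF(R) diag = [4] → torsion [4]

Answer: M ≅ ℤ^2 ⊕ ℤ/4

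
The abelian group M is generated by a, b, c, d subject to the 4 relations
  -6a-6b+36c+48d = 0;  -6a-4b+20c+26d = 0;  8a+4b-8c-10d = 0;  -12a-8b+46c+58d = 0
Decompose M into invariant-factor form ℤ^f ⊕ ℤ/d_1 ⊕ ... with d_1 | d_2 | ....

rank_ℚ(R)=4; free=4−4=0
SNF(R) diag = [2, 2, 6, 6] → torsion [2, 2, 6, 6]

Answer: M ≅ ℤ/2 ⊕ ℤ/2 ⊕ ℤ/6 ⊕ ℤ/6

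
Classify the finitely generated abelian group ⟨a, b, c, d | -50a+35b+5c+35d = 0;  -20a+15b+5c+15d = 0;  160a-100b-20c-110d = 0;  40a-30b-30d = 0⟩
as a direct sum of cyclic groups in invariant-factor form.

Answer: M ≅ ℤ/5 ⊕ ℤ/10 ⊕ ℤ/10 ⊕ ℤ/10

Derivation:
rank_ℚ(R)=4; free=4−4=0
SNF(R) diag = [5, 10, 10, 10] → torsion [5, 10, 10, 10]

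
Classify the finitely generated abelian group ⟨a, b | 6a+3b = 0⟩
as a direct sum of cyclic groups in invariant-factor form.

rank_ℚ(R)=1; free=2−1=1
SNF(R) diag = [3] → torsion [3]

Answer: M ≅ ℤ^1 ⊕ ℤ/3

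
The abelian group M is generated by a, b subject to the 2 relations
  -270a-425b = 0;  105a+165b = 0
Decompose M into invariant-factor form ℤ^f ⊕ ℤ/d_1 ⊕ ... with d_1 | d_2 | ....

rank_ℚ(R)=2; free=2−2=0
SNF(R) diag = [5, 15] → torsion [5, 15]

Answer: M ≅ ℤ/5 ⊕ ℤ/15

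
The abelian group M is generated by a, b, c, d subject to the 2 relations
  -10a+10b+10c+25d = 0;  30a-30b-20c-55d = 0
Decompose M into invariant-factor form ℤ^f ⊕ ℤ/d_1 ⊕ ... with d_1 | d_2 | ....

rank_ℚ(R)=2; free=4−2=2
SNF(R) diag = [5, 10] → torsion [5, 10]

Answer: M ≅ ℤ^2 ⊕ ℤ/5 ⊕ ℤ/10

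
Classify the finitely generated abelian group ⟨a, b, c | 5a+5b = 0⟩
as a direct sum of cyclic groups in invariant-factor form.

rank_ℚ(R)=1; free=3−1=2
SNF(R) diag = [5] → torsion [5]

Answer: M ≅ ℤ^2 ⊕ ℤ/5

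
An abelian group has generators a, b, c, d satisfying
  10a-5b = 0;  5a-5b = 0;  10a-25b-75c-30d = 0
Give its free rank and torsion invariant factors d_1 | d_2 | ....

rank_ℚ(R)=3; free=4−3=1
SNF(R) diag = [5, 5, 15] → torsion [5, 5, 15]

Answer: M ≅ ℤ^1 ⊕ ℤ/5 ⊕ ℤ/5 ⊕ ℤ/15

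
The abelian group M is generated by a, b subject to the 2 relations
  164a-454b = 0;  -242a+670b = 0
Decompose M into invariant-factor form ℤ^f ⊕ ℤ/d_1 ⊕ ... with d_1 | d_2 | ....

Answer: M ≅ ℤ/2 ⊕ ℤ/6

Derivation:
rank_ℚ(R)=2; free=2−2=0
SNF(R) diag = [2, 6] → torsion [2, 6]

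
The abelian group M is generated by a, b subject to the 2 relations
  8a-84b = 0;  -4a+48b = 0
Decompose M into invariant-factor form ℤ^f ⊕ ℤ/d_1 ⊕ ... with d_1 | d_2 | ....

Answer: M ≅ ℤ/4 ⊕ ℤ/12

Derivation:
rank_ℚ(R)=2; free=2−2=0
SNF(R) diag = [4, 12] → torsion [4, 12]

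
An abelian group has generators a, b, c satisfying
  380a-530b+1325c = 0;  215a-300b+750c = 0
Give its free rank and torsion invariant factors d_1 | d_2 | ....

rank_ℚ(R)=2; free=3−2=1
SNF(R) diag = [5, 5] → torsion [5, 5]

Answer: M ≅ ℤ^1 ⊕ ℤ/5 ⊕ ℤ/5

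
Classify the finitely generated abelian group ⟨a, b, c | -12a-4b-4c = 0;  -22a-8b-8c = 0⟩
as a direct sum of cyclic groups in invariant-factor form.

Answer: M ≅ ℤ^1 ⊕ ℤ/2 ⊕ ℤ/4

Derivation:
rank_ℚ(R)=2; free=3−2=1
SNF(R) diag = [2, 4] → torsion [2, 4]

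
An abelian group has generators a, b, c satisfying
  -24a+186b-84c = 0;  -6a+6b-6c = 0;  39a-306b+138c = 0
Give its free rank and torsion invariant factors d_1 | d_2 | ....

Answer: M ≅ ℤ/3 ⊕ ℤ/6 ⊕ ℤ/6

Derivation:
rank_ℚ(R)=3; free=3−3=0
SNF(R) diag = [3, 6, 6] → torsion [3, 6, 6]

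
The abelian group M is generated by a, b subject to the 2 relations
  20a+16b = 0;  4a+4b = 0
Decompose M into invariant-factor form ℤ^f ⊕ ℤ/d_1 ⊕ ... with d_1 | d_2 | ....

Answer: M ≅ ℤ/4 ⊕ ℤ/4

Derivation:
rank_ℚ(R)=2; free=2−2=0
SNF(R) diag = [4, 4] → torsion [4, 4]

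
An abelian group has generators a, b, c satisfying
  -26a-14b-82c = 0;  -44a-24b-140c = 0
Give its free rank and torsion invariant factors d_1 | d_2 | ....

rank_ℚ(R)=2; free=3−2=1
SNF(R) diag = [2, 4] → torsion [2, 4]

Answer: M ≅ ℤ^1 ⊕ ℤ/2 ⊕ ℤ/4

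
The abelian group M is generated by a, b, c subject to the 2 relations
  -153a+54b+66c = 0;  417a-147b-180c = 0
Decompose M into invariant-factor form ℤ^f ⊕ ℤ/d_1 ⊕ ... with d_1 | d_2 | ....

rank_ℚ(R)=2; free=3−2=1
SNF(R) diag = [3, 3] → torsion [3, 3]

Answer: M ≅ ℤ^1 ⊕ ℤ/3 ⊕ ℤ/3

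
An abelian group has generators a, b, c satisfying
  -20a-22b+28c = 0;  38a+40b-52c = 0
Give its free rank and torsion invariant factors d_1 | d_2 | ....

rank_ℚ(R)=2; free=3−2=1
SNF(R) diag = [2, 6] → torsion [2, 6]

Answer: M ≅ ℤ^1 ⊕ ℤ/2 ⊕ ℤ/6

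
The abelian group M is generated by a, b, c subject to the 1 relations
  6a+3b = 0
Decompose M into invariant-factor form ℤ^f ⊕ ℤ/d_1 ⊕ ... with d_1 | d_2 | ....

Answer: M ≅ ℤ^2 ⊕ ℤ/3

Derivation:
rank_ℚ(R)=1; free=3−1=2
SNF(R) diag = [3] → torsion [3]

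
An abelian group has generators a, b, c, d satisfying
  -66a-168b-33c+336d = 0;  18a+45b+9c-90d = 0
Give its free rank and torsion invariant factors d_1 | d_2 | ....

rank_ℚ(R)=2; free=4−2=2
SNF(R) diag = [3, 9] → torsion [3, 9]

Answer: M ≅ ℤ^2 ⊕ ℤ/3 ⊕ ℤ/9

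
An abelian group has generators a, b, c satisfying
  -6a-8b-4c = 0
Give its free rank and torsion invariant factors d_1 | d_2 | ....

rank_ℚ(R)=1; free=3−1=2
SNF(R) diag = [2] → torsion [2]

Answer: M ≅ ℤ^2 ⊕ ℤ/2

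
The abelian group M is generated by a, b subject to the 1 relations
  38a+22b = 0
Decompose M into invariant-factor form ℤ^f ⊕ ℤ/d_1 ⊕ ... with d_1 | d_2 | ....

rank_ℚ(R)=1; free=2−1=1
SNF(R) diag = [2] → torsion [2]

Answer: M ≅ ℤ^1 ⊕ ℤ/2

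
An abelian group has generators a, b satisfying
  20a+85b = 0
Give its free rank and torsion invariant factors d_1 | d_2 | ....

Answer: M ≅ ℤ^1 ⊕ ℤ/5

Derivation:
rank_ℚ(R)=1; free=2−1=1
SNF(R) diag = [5] → torsion [5]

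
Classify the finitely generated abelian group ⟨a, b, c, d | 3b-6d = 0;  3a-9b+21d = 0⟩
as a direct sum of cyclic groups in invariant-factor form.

rank_ℚ(R)=2; free=4−2=2
SNF(R) diag = [3, 3] → torsion [3, 3]

Answer: M ≅ ℤ^2 ⊕ ℤ/3 ⊕ ℤ/3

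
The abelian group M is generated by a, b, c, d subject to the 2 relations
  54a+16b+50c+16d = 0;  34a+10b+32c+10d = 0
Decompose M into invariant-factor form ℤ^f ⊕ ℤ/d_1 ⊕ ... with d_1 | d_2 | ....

Answer: M ≅ ℤ^2 ⊕ ℤ/2 ⊕ ℤ/2

Derivation:
rank_ℚ(R)=2; free=4−2=2
SNF(R) diag = [2, 2] → torsion [2, 2]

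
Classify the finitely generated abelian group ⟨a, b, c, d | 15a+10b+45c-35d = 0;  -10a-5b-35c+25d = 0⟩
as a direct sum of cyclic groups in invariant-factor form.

rank_ℚ(R)=2; free=4−2=2
SNF(R) diag = [5, 5] → torsion [5, 5]

Answer: M ≅ ℤ^2 ⊕ ℤ/5 ⊕ ℤ/5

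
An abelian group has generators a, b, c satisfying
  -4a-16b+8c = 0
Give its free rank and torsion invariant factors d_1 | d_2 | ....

Answer: M ≅ ℤ^2 ⊕ ℤ/4

Derivation:
rank_ℚ(R)=1; free=3−1=2
SNF(R) diag = [4] → torsion [4]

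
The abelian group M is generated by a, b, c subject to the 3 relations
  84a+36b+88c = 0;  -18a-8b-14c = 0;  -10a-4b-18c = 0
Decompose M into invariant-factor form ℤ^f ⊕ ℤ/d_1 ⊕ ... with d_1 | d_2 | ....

rank_ℚ(R)=3; free=3−3=0
SNF(R) diag = [2, 4, 8] → torsion [2, 4, 8]

Answer: M ≅ ℤ/2 ⊕ ℤ/4 ⊕ ℤ/8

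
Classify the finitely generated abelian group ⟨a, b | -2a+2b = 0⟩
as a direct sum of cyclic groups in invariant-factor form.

Answer: M ≅ ℤ^1 ⊕ ℤ/2

Derivation:
rank_ℚ(R)=1; free=2−1=1
SNF(R) diag = [2] → torsion [2]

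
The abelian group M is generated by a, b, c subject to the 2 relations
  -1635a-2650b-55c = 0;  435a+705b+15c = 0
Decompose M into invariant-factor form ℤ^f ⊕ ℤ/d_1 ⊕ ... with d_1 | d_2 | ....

rank_ℚ(R)=2; free=3−2=1
SNF(R) diag = [5, 15] → torsion [5, 15]

Answer: M ≅ ℤ^1 ⊕ ℤ/5 ⊕ ℤ/15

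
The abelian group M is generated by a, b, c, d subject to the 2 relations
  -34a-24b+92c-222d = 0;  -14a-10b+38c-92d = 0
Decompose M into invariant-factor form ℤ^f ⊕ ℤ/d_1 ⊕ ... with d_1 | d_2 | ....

Answer: M ≅ ℤ^2 ⊕ ℤ/2 ⊕ ℤ/2

Derivation:
rank_ℚ(R)=2; free=4−2=2
SNF(R) diag = [2, 2] → torsion [2, 2]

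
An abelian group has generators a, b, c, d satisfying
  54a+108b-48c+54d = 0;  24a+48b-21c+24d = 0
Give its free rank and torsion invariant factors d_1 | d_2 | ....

rank_ℚ(R)=2; free=4−2=2
SNF(R) diag = [3, 6] → torsion [3, 6]

Answer: M ≅ ℤ^2 ⊕ ℤ/3 ⊕ ℤ/6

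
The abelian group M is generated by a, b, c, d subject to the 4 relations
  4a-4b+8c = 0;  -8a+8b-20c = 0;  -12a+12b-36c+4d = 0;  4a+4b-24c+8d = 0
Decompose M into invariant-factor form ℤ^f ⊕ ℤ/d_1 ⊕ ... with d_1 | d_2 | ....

Answer: M ≅ ℤ/4 ⊕ ℤ/4 ⊕ ℤ/4 ⊕ ℤ/8

Derivation:
rank_ℚ(R)=4; free=4−4=0
SNF(R) diag = [4, 4, 4, 8] → torsion [4, 4, 4, 8]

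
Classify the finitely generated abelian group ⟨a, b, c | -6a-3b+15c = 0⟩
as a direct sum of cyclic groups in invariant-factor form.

Answer: M ≅ ℤ^2 ⊕ ℤ/3

Derivation:
rank_ℚ(R)=1; free=3−1=2
SNF(R) diag = [3] → torsion [3]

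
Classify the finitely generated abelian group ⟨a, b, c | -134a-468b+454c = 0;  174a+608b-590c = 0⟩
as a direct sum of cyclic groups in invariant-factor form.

rank_ℚ(R)=2; free=3−2=1
SNF(R) diag = [2, 4] → torsion [2, 4]

Answer: M ≅ ℤ^1 ⊕ ℤ/2 ⊕ ℤ/4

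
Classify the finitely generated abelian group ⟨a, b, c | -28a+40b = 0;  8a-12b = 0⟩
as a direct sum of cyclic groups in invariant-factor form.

rank_ℚ(R)=2; free=3−2=1
SNF(R) diag = [4, 4] → torsion [4, 4]

Answer: M ≅ ℤ^1 ⊕ ℤ/4 ⊕ ℤ/4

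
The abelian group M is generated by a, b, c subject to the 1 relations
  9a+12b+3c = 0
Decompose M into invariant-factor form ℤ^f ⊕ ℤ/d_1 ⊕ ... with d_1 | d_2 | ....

rank_ℚ(R)=1; free=3−1=2
SNF(R) diag = [3] → torsion [3]

Answer: M ≅ ℤ^2 ⊕ ℤ/3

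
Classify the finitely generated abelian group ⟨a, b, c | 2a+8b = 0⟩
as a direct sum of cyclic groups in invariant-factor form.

Answer: M ≅ ℤ^2 ⊕ ℤ/2

Derivation:
rank_ℚ(R)=1; free=3−1=2
SNF(R) diag = [2] → torsion [2]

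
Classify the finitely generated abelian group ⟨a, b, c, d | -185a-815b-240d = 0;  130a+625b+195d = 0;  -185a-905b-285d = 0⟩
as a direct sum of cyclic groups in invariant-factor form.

Answer: M ≅ ℤ^1 ⊕ ℤ/5 ⊕ ℤ/15 ⊕ ℤ/45

Derivation:
rank_ℚ(R)=3; free=4−3=1
SNF(R) diag = [5, 15, 45] → torsion [5, 15, 45]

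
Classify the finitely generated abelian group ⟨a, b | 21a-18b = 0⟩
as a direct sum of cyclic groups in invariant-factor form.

rank_ℚ(R)=1; free=2−1=1
SNF(R) diag = [3] → torsion [3]

Answer: M ≅ ℤ^1 ⊕ ℤ/3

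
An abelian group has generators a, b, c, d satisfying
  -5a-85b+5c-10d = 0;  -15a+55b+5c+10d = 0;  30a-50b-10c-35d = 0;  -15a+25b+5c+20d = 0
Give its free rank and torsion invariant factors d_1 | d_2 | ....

Answer: M ≅ ℤ/5 ⊕ ℤ/5 ⊕ ℤ/10 ⊕ ℤ/30

Derivation:
rank_ℚ(R)=4; free=4−4=0
SNF(R) diag = [5, 5, 10, 30] → torsion [5, 5, 10, 30]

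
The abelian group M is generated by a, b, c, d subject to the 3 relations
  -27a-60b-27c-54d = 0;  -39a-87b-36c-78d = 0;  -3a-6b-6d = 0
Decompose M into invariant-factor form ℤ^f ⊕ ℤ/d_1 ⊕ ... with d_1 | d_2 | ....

rank_ℚ(R)=3; free=4−3=1
SNF(R) diag = [3, 3, 9] → torsion [3, 3, 9]

Answer: M ≅ ℤ^1 ⊕ ℤ/3 ⊕ ℤ/3 ⊕ ℤ/9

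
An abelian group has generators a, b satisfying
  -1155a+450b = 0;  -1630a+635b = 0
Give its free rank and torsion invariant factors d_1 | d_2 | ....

rank_ℚ(R)=2; free=2−2=0
SNF(R) diag = [5, 15] → torsion [5, 15]

Answer: M ≅ ℤ/5 ⊕ ℤ/15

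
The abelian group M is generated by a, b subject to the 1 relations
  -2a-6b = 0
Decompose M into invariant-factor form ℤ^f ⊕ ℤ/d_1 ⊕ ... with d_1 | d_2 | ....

Answer: M ≅ ℤ^1 ⊕ ℤ/2

Derivation:
rank_ℚ(R)=1; free=2−1=1
SNF(R) diag = [2] → torsion [2]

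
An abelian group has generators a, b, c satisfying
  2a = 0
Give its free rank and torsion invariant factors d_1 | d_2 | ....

Answer: M ≅ ℤ^2 ⊕ ℤ/2

Derivation:
rank_ℚ(R)=1; free=3−1=2
SNF(R) diag = [2] → torsion [2]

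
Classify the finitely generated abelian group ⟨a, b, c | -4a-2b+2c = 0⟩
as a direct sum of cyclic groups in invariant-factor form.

rank_ℚ(R)=1; free=3−1=2
SNF(R) diag = [2] → torsion [2]

Answer: M ≅ ℤ^2 ⊕ ℤ/2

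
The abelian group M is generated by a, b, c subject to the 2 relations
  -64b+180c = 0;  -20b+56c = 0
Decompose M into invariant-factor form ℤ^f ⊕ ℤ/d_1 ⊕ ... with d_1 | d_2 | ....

rank_ℚ(R)=2; free=3−2=1
SNF(R) diag = [4, 4] → torsion [4, 4]

Answer: M ≅ ℤ^1 ⊕ ℤ/4 ⊕ ℤ/4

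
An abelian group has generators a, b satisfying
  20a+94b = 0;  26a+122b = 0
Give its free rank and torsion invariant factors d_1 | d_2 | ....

rank_ℚ(R)=2; free=2−2=0
SNF(R) diag = [2, 2] → torsion [2, 2]

Answer: M ≅ ℤ/2 ⊕ ℤ/2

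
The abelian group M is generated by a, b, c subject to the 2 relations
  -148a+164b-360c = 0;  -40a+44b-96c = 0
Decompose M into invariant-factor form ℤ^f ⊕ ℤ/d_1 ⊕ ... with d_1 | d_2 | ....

rank_ℚ(R)=2; free=3−2=1
SNF(R) diag = [4, 12] → torsion [4, 12]

Answer: M ≅ ℤ^1 ⊕ ℤ/4 ⊕ ℤ/12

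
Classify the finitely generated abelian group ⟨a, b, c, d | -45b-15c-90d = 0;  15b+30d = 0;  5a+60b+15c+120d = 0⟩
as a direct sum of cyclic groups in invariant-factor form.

rank_ℚ(R)=3; free=4−3=1
SNF(R) diag = [5, 15, 15] → torsion [5, 15, 15]

Answer: M ≅ ℤ^1 ⊕ ℤ/5 ⊕ ℤ/15 ⊕ ℤ/15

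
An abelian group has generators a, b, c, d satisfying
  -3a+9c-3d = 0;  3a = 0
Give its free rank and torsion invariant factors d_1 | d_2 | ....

rank_ℚ(R)=2; free=4−2=2
SNF(R) diag = [3, 3] → torsion [3, 3]

Answer: M ≅ ℤ^2 ⊕ ℤ/3 ⊕ ℤ/3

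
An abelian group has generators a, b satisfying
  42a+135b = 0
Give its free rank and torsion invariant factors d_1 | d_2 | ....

Answer: M ≅ ℤ^1 ⊕ ℤ/3

Derivation:
rank_ℚ(R)=1; free=2−1=1
SNF(R) diag = [3] → torsion [3]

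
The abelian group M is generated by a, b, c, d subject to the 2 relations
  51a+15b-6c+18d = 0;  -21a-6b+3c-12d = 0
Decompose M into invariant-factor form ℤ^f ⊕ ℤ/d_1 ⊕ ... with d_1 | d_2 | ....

Answer: M ≅ ℤ^2 ⊕ ℤ/3 ⊕ ℤ/3

Derivation:
rank_ℚ(R)=2; free=4−2=2
SNF(R) diag = [3, 3] → torsion [3, 3]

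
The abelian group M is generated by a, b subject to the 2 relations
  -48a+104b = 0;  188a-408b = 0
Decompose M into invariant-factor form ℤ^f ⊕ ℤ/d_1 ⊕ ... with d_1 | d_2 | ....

Answer: M ≅ ℤ/4 ⊕ ℤ/8

Derivation:
rank_ℚ(R)=2; free=2−2=0
SNF(R) diag = [4, 8] → torsion [4, 8]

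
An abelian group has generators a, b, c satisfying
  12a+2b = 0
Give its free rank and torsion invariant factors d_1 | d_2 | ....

Answer: M ≅ ℤ^2 ⊕ ℤ/2

Derivation:
rank_ℚ(R)=1; free=3−1=2
SNF(R) diag = [2] → torsion [2]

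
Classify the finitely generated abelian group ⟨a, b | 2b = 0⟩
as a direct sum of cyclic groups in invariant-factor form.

rank_ℚ(R)=1; free=2−1=1
SNF(R) diag = [2] → torsion [2]

Answer: M ≅ ℤ^1 ⊕ ℤ/2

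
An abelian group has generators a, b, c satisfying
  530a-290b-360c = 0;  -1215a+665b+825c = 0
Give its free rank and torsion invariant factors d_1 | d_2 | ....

Answer: M ≅ ℤ^1 ⊕ ℤ/5 ⊕ ℤ/10

Derivation:
rank_ℚ(R)=2; free=3−2=1
SNF(R) diag = [5, 10] → torsion [5, 10]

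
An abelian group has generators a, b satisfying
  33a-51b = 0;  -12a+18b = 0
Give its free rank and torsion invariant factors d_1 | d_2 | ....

rank_ℚ(R)=2; free=2−2=0
SNF(R) diag = [3, 6] → torsion [3, 6]

Answer: M ≅ ℤ/3 ⊕ ℤ/6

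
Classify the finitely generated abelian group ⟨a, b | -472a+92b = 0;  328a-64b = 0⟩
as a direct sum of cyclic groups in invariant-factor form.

rank_ℚ(R)=2; free=2−2=0
SNF(R) diag = [4, 8] → torsion [4, 8]

Answer: M ≅ ℤ/4 ⊕ ℤ/8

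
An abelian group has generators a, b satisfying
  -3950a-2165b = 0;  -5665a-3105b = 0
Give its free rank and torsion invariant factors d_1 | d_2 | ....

rank_ℚ(R)=2; free=2−2=0
SNF(R) diag = [5, 5] → torsion [5, 5]

Answer: M ≅ ℤ/5 ⊕ ℤ/5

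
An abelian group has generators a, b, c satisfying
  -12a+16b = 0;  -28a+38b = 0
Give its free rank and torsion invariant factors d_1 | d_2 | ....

Answer: M ≅ ℤ^1 ⊕ ℤ/2 ⊕ ℤ/4

Derivation:
rank_ℚ(R)=2; free=3−2=1
SNF(R) diag = [2, 4] → torsion [2, 4]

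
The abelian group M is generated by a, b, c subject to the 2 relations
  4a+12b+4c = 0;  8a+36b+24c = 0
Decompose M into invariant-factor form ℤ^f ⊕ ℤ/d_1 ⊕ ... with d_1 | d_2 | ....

rank_ℚ(R)=2; free=3−2=1
SNF(R) diag = [4, 4] → torsion [4, 4]

Answer: M ≅ ℤ^1 ⊕ ℤ/4 ⊕ ℤ/4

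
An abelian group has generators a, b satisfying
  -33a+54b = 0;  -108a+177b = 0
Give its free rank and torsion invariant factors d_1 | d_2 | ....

rank_ℚ(R)=2; free=2−2=0
SNF(R) diag = [3, 3] → torsion [3, 3]

Answer: M ≅ ℤ/3 ⊕ ℤ/3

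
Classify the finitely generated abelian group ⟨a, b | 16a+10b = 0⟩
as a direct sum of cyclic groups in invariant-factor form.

rank_ℚ(R)=1; free=2−1=1
SNF(R) diag = [2] → torsion [2]

Answer: M ≅ ℤ^1 ⊕ ℤ/2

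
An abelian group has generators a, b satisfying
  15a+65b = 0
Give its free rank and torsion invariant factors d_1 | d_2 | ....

rank_ℚ(R)=1; free=2−1=1
SNF(R) diag = [5] → torsion [5]

Answer: M ≅ ℤ^1 ⊕ ℤ/5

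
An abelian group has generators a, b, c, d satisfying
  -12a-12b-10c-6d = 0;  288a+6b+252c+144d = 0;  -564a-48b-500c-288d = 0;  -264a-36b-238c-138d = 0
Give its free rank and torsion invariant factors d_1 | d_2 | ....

rank_ℚ(R)=4; free=4−4=0
SNF(R) diag = [2, 6, 12, 36] → torsion [2, 6, 12, 36]

Answer: M ≅ ℤ/2 ⊕ ℤ/6 ⊕ ℤ/12 ⊕ ℤ/36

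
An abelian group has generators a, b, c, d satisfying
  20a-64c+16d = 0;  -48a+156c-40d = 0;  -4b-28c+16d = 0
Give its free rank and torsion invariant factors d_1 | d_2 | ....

Answer: M ≅ ℤ^1 ⊕ ℤ/4 ⊕ ℤ/4 ⊕ ℤ/4

Derivation:
rank_ℚ(R)=3; free=4−3=1
SNF(R) diag = [4, 4, 4] → torsion [4, 4, 4]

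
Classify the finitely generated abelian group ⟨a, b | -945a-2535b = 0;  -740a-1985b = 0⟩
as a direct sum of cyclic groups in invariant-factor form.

rank_ℚ(R)=2; free=2−2=0
SNF(R) diag = [5, 15] → torsion [5, 15]

Answer: M ≅ ℤ/5 ⊕ ℤ/15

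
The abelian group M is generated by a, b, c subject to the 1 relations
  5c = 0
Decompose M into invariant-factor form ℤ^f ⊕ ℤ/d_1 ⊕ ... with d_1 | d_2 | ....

Answer: M ≅ ℤ^2 ⊕ ℤ/5

Derivation:
rank_ℚ(R)=1; free=3−1=2
SNF(R) diag = [5] → torsion [5]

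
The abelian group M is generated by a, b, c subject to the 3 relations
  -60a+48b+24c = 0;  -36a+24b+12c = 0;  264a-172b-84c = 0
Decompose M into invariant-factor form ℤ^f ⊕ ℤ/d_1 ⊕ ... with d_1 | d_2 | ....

Answer: M ≅ ℤ/4 ⊕ ℤ/12 ⊕ ℤ/12

Derivation:
rank_ℚ(R)=3; free=3−3=0
SNF(R) diag = [4, 12, 12] → torsion [4, 12, 12]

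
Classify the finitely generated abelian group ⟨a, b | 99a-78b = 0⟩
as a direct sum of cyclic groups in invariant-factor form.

Answer: M ≅ ℤ^1 ⊕ ℤ/3

Derivation:
rank_ℚ(R)=1; free=2−1=1
SNF(R) diag = [3] → torsion [3]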